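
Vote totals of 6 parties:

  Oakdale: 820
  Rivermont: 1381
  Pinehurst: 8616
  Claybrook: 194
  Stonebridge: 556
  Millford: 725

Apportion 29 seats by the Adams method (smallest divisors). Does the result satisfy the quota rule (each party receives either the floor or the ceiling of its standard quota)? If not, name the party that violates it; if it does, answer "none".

Pinehurst

Standard quotas: Oakdale 1.935, Rivermont 3.258, Pinehurst 20.327, Claybrook 0.458, Stonebridge 1.312, Millford 1.710.
Adams allocation: Oakdale 2, Rivermont 3, Pinehurst 19, Claybrook 1, Stonebridge 2, Millford 2.
Pinehurst has quota 20.327 (lower 20, upper 21) but receives 19 — outside the quota interval.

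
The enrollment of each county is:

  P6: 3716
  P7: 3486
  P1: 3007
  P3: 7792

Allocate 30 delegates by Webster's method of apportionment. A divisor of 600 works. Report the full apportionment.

With modified divisor 600: modified quotas P6 6.193, P7 5.810, P1 5.012, P3 12.987.
Rounding to the nearest integer: P6 6, P7 6, P1 5, P3 13 (total 30).

P6 6, P7 6, P1 5, P3 13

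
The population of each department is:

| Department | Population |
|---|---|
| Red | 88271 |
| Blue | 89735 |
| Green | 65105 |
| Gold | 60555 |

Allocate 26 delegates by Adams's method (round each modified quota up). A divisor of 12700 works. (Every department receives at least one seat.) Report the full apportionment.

Red=7, Blue=8, Green=6, Gold=5

With modified divisor 12700: modified quotas Red 6.950, Blue 7.066, Green 5.126, Gold 4.768.
Rounding up: Red 7, Blue 8, Green 6, Gold 5 (total 26).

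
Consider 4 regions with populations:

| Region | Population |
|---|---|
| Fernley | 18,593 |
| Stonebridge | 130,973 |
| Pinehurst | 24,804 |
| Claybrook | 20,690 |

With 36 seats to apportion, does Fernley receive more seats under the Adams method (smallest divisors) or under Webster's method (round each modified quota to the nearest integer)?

Adams: Fernley 4, Stonebridge 23, Pinehurst 5, Claybrook 4.
Webster: Fernley 3, Stonebridge 24, Pinehurst 5, Claybrook 4.
Fernley gets 4 under Adams and 3 under Webster.

Adams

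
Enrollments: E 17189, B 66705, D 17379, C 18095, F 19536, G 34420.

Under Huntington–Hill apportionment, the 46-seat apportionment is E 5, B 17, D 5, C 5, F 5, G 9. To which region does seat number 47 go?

B

Priority for the next seat is population ÷ (√(s·(s+1))).
Priorities: E 3138.268, B 3813.271, D 3172.957, C 3303.680, F 3566.769, G 3628.187.
Highest priority: B.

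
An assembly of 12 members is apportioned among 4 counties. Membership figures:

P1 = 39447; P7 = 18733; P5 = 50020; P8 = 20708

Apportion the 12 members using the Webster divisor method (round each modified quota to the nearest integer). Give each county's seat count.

Standard divisor 128908/12 ≈ 10742.333; standard quotas: P1 3.672, P7 1.744, P5 4.656, P8 1.928.
Rounding to the nearest integer gives 4, 2, 5, 2 = 13 seats, so the divisor must be adjusted.
With modified divisor 11200: modified quotas P1 3.522, P7 1.673, P5 4.466, P8 1.849.
Rounding to the nearest integer: P1 4, P7 2, P5 4, P8 2 (total 12).

P1: 4; P7: 2; P5: 4; P8: 2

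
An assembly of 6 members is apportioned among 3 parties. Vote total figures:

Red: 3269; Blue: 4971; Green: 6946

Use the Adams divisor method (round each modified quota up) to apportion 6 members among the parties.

Standard divisor 15186/6 ≈ 2531; standard quotas: Red 1.292, Blue 1.964, Green 2.744.
Rounding up gives 2, 2, 3 = 7 seats, so the divisor must be adjusted.
With modified divisor 3400: modified quotas Red 0.961, Blue 1.462, Green 2.043.
Rounding up: Red 1, Blue 2, Green 3 (total 6).

Red: 1, Blue: 2, Green: 3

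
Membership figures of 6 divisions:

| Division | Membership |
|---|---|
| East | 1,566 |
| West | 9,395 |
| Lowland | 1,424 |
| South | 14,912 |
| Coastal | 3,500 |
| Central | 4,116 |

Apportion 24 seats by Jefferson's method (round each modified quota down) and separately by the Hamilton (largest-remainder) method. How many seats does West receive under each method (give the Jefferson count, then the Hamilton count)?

6 and 7

Jefferson: East 1, West 6, Lowland 1, South 11, Coastal 2, Central 3.
Hamilton: East 1, West 7, Lowland 1, South 10, Coastal 2, Central 3.
West gets 6 under Jefferson and 7 under Hamilton.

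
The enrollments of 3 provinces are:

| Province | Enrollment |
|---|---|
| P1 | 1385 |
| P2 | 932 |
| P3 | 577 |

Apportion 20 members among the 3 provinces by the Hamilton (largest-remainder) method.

P1 10, P2 6, P3 4

Standard divisor: 2894 ÷ 20 ≈ 144.7.
Standard quotas: P1 9.572, P2 6.441, P3 3.988.
Lower quotas: P1 9, P2 6, P3 3 (sum 18, leaving 2 seats).
Remainders in descending order: P3 0.988, P1 0.572, P2 0.441.
The surplus seats go to P3, P1.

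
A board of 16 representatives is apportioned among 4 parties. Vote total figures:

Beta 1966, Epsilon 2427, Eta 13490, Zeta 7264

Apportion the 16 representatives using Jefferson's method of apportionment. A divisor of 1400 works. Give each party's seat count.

With modified divisor 1400: modified quotas Beta 1.404, Epsilon 1.734, Eta 9.636, Zeta 5.189.
Rounding down: Beta 1, Epsilon 1, Eta 9, Zeta 5 (total 16).

Beta 1, Epsilon 1, Eta 9, Zeta 5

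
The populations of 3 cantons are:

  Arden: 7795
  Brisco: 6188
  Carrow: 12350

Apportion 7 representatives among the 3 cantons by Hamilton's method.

Total 26333; standard divisor 26333/7 ≈ 3761.857.
Standard quotas: Arden 2.0721, Brisco 1.6449, Carrow 3.2830.
Lower quotas: Arden 2, Brisco 1, Carrow 3 (sum 6, leaving 1 seat).
Remainders in descending order: Brisco 0.6449, Carrow 0.2830, Arden 0.0721.
The surplus seat goes to Brisco.

Arden 2; Brisco 2; Carrow 3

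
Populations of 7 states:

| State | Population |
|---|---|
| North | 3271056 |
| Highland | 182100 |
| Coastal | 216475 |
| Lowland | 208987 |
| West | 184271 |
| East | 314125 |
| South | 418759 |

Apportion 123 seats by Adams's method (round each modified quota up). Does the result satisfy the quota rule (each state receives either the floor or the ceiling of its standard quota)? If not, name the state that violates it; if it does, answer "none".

North

Standard quotas: North 83.895, Highland 4.670, Coastal 5.552, Lowland 5.360, West 4.726, East 8.057, South 10.740.
Adams allocation: North 82, Highland 5, Coastal 6, Lowland 6, West 5, East 8, South 11.
North has quota 83.895 (lower 83, upper 84) but receives 82 — outside the quota interval.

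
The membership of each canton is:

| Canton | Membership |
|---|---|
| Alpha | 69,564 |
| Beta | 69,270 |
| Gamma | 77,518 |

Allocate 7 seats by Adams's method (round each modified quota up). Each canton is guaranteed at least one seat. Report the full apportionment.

Alpha: 2, Beta: 2, Gamma: 3

Standard divisor 216352/7 ≈ 30907.429; standard quotas: Alpha 2.251, Beta 2.241, Gamma 2.508.
Rounding up gives 3, 3, 3 = 9 seats, so the divisor must be adjusted.
With modified divisor 36800: modified quotas Alpha 1.890, Beta 1.882, Gamma 2.106.
Rounding up: Alpha 2, Beta 2, Gamma 3 (total 7).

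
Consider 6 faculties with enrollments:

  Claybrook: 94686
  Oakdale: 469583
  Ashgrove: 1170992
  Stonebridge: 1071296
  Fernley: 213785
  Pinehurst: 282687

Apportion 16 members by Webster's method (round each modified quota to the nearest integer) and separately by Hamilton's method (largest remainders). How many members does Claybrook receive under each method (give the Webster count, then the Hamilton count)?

0 and 1

Webster: Claybrook 0, Oakdale 2, Ashgrove 6, Stonebridge 6, Fernley 1, Pinehurst 1.
Hamilton: Claybrook 1, Oakdale 2, Ashgrove 6, Stonebridge 5, Fernley 1, Pinehurst 1.
Claybrook gets 0 under Webster and 1 under Hamilton.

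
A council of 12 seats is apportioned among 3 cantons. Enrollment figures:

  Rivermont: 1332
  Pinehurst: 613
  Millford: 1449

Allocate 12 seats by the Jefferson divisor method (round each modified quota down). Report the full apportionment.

Standard divisor 3394/12 ≈ 282.833; standard quotas: Rivermont 4.709, Pinehurst 2.167, Millford 5.123.
Rounding down gives 4, 2, 5 = 11 seats, so the divisor must be adjusted.
With modified divisor 250: modified quotas Rivermont 5.328, Pinehurst 2.452, Millford 5.796.
Rounding down: Rivermont 5, Pinehurst 2, Millford 5 (total 12).

Rivermont 5, Pinehurst 2, Millford 5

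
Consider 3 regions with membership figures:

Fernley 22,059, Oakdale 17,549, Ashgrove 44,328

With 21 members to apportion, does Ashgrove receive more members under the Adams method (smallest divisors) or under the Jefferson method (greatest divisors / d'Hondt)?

Jefferson

Adams: Fernley 6, Oakdale 4, Ashgrove 11.
Jefferson: Fernley 5, Oakdale 4, Ashgrove 12.
Ashgrove gets 11 under Adams and 12 under Jefferson.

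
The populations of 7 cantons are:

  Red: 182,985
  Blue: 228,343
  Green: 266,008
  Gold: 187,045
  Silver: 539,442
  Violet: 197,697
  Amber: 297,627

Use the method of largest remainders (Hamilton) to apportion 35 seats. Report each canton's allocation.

Red 3; Blue 4; Green 5; Gold 3; Silver 10; Violet 4; Amber 6

Total 1899147; standard divisor 1899147/35 ≈ 54261.343.
Standard quotas: Red 3.3723, Blue 4.2082, Green 4.9023, Gold 3.4471, Silver 9.9416, Violet 3.6434, Amber 5.4851.
Lower quotas: Red 3, Blue 4, Green 4, Gold 3, Silver 9, Violet 3, Amber 5 (sum 31, leaving 4 seats).
Remainders in descending order: Silver 0.9416, Green 0.9023, Violet 0.6434, Amber 0.4851, Gold 0.4471, Red 0.3723, Blue 0.2082.
Largest remainders: Silver, Green, Violet, Amber receive the extra seats.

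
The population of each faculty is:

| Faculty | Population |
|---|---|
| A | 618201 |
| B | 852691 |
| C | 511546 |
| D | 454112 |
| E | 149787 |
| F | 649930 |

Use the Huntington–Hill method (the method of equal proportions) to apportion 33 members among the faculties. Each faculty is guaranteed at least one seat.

A: 6; B: 9; C: 5; D: 5; E: 2; F: 6

With divisor 100388: modified quotas A 6.158, B 8.494, C 5.096, D 4.524, E 1.492, F 6.474.
Geometric-mean thresholds: A √(6·7)=6.481, B √(8·9)=8.485, C √(5·6)=5.477, D √(4·5)=4.472, E √(1·2)=1.414, F √(6·7)=6.481.
Each quota rounded against its threshold gives A 6, B 9, C 5, D 5, E 2, F 6 (total 33).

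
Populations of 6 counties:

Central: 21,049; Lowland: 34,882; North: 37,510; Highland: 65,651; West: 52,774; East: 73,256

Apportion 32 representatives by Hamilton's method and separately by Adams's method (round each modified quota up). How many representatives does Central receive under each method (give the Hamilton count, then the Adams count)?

Hamilton: Central 2, Lowland 4, North 4, Highland 8, West 6, East 8.
Adams: Central 3, Lowland 4, North 4, Highland 7, West 6, East 8.
Central gets 2 under Hamilton and 3 under Adams.

2 and 3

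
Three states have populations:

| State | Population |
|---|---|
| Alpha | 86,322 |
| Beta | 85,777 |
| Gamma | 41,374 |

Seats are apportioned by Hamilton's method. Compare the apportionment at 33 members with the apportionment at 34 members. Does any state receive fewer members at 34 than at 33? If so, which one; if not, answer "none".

At 33 seats: Alpha 13, Beta 13, Gamma 7.
At 34 seats: Alpha 14, Beta 14, Gamma 6.
Gamma drops from 7 to 6.

Gamma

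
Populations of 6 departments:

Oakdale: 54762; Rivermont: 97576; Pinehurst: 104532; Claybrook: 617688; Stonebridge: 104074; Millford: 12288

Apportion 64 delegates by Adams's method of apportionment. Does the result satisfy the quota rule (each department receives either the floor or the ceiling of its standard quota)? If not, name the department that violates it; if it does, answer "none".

Claybrook

Standard quotas: Oakdale 3.537, Rivermont 6.302, Pinehurst 6.751, Claybrook 39.894, Stonebridge 6.722, Millford 0.794.
Adams allocation: Oakdale 4, Rivermont 7, Pinehurst 7, Claybrook 38, Stonebridge 7, Millford 1.
Claybrook has quota 39.894 (lower 39, upper 40) but receives 38 — outside the quota interval.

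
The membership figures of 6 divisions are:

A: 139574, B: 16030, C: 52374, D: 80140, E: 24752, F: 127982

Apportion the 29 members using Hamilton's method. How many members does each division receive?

A: 9, B: 1, C: 4, D: 5, E: 2, F: 8

Total 440852; standard divisor 440852/29 ≈ 15201.793.
Standard quotas: A 9.1814, B 1.0545, C 3.4453, D 5.2717, E 1.6282, F 8.4189.
Lower quotas: A 9, B 1, C 3, D 5, E 1, F 8 (sum 27, leaving 2 seats).
Remainders in descending order: E 0.6282, C 0.4453, F 0.4189, D 0.2717, A 0.1814, B 0.0545.
Largest remainders: E, C receive the extra seats.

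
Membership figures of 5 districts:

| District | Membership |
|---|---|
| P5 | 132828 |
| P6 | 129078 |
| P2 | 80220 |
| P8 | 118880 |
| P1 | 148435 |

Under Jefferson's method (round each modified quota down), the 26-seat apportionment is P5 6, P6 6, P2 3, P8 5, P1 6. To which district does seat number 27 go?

Priority for the next seat is population ÷ (current seats + 1).
Priorities: P5 18975.429, P6 18439.714, P2 20055.000, P8 19813.333, P1 21205.000.
Highest priority: P1.

P1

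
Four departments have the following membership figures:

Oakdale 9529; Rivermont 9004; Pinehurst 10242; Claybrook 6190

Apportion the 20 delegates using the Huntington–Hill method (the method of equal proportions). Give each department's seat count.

Oakdale 5, Rivermont 5, Pinehurst 6, Claybrook 4

With divisor 1763: modified quotas Oakdale 5.405, Rivermont 5.107, Pinehurst 5.809, Claybrook 3.511.
Geometric-mean thresholds: Oakdale √(5·6)=5.477, Rivermont √(5·6)=5.477, Pinehurst √(5·6)=5.477, Claybrook √(3·4)=3.464.
Each quota rounded against its threshold gives Oakdale 5, Rivermont 5, Pinehurst 6, Claybrook 4 (total 20).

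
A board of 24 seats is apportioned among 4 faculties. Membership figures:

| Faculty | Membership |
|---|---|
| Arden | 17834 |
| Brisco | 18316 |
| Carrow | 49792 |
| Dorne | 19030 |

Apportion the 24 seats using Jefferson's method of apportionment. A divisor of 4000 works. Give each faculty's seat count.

Arden 4, Brisco 4, Carrow 12, Dorne 4

With modified divisor 4000: modified quotas Arden 4.458, Brisco 4.579, Carrow 12.448, Dorne 4.758.
Rounding down: Arden 4, Brisco 4, Carrow 12, Dorne 4 (total 24).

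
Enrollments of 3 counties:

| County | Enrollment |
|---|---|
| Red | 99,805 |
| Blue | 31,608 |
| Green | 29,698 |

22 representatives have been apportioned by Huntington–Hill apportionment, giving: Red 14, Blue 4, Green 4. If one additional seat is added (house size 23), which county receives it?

Blue

Priority for the next seat is population ÷ (√(s·(s+1))).
Priorities: Red 6887.199, Blue 7067.764, Green 6640.675.
Highest priority: Blue.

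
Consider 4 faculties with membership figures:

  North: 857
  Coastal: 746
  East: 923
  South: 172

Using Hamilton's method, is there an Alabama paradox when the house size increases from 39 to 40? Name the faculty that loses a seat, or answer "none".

At 39 seats: North 12, Coastal 11, East 13, South 3.
At 40 seats: North 13, Coastal 11, East 14, South 2.
South drops from 3 to 2.

South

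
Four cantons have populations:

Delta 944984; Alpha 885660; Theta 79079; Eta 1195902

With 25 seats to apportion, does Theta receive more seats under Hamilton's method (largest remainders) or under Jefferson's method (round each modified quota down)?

Hamilton

Hamilton: Delta 7, Alpha 7, Theta 1, Eta 10.
Jefferson: Delta 8, Alpha 7, Theta 0, Eta 10.
Theta gets 1 under Hamilton and 0 under Jefferson.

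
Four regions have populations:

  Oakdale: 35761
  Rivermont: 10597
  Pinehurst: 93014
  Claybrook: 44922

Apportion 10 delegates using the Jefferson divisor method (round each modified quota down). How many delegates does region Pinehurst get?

6

Standard divisor 184294/10 ≈ 18429.4; standard quotas: Oakdale 1.940, Rivermont 0.575, Pinehurst 5.047, Claybrook 2.438.
Rounding down gives 1, 0, 5, 2 = 8 seats, so the divisor must be adjusted.
With modified divisor 15200: modified quotas Oakdale 2.353, Rivermont 0.697, Pinehurst 6.119, Claybrook 2.955.
Rounding down: Oakdale 2, Rivermont 0, Pinehurst 6, Claybrook 2 (total 10).
Pinehurst receives 6.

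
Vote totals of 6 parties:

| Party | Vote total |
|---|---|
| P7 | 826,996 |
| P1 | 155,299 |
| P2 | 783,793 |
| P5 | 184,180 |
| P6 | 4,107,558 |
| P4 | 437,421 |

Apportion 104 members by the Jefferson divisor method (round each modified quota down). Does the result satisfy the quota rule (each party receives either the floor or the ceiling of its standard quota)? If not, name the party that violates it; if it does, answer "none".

P6

Standard quotas: P7 13.242, P1 2.487, P2 12.550, P5 2.949, P6 65.769, P4 7.004.
Jefferson allocation: P7 13, P1 2, P2 12, P5 3, P6 67, P4 7.
P6 has quota 65.769 (lower 65, upper 66) but receives 67 — outside the quota interval.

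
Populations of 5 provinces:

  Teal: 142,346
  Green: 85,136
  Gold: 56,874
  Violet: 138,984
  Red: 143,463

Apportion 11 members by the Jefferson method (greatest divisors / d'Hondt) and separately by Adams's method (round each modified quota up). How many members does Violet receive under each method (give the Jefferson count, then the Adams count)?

3 and 2

Jefferson: Teal 3, Green 1, Gold 1, Violet 3, Red 3.
Adams: Teal 3, Green 2, Gold 1, Violet 2, Red 3.
Violet gets 3 under Jefferson and 2 under Adams.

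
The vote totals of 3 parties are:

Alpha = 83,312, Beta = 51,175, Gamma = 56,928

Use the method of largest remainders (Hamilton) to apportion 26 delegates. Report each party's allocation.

Alpha=11, Beta=7, Gamma=8

Standard divisor: 191415 ÷ 26 ≈ 7362.115.
Standard quotas: Alpha 11.3163, Beta 6.9511, Gamma 7.7326.
Lower quotas: Alpha 11, Beta 6, Gamma 7 (sum 24, leaving 2 seats).
Remainders in descending order: Beta 0.9511, Gamma 0.7326, Alpha 0.3163.
Largest remainders: Beta, Gamma receive the extra seats.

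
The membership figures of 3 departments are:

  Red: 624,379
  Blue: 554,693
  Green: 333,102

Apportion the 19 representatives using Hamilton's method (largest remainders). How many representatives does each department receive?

The standard divisor is 1512174/19 ≈ 79588.105.
Standard quotas: Red 7.8451, Blue 6.9695, Green 4.1853.
Lower quotas: Red 7, Blue 6, Green 4 (sum 17, leaving 2 seats).
Remainders in descending order: Blue 0.9695, Red 0.8451, Green 0.1853.
Largest remainders: Blue, Red receive the extra seats.

Red: 8; Blue: 7; Green: 4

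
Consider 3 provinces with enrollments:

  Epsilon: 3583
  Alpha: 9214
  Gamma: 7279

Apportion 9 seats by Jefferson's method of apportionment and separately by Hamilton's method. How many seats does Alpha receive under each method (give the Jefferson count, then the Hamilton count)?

Jefferson: Epsilon 1, Alpha 5, Gamma 3.
Hamilton: Epsilon 2, Alpha 4, Gamma 3.
Alpha gets 5 under Jefferson and 4 under Hamilton.

5 and 4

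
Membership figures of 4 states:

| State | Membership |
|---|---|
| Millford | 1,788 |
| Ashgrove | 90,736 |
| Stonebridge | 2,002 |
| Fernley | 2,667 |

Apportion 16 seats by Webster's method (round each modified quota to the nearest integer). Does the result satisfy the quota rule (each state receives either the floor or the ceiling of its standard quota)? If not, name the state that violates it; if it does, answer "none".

Standard quotas: Millford 0.294, Ashgrove 14.937, Stonebridge 0.330, Fernley 0.439.
Webster allocation: Millford 0, Ashgrove 16, Stonebridge 0, Fernley 0.
Ashgrove has quota 14.937 (lower 14, upper 15) but receives 16 — outside the quota interval.

Ashgrove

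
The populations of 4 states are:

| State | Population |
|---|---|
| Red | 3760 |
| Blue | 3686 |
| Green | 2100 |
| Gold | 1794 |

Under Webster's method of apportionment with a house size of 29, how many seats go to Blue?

9

Standard divisor 11340/29 ≈ 391.034; standard quotas: Red 9.616, Blue 9.426, Green 5.370, Gold 4.588.
Rounding to the nearest integer gives Red 10, Blue 9, Green 5, Gold 5 — total 29, matching the house size, so no adjustment is needed.
Blue receives 9.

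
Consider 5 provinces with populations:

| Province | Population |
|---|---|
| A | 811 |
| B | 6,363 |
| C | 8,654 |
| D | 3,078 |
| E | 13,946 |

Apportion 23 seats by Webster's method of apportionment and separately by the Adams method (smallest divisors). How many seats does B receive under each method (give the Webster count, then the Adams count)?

Webster: A 1, B 4, C 6, D 2, E 10.
Adams: A 1, B 5, C 6, D 2, E 9.
B gets 4 under Webster and 5 under Adams.

4 and 5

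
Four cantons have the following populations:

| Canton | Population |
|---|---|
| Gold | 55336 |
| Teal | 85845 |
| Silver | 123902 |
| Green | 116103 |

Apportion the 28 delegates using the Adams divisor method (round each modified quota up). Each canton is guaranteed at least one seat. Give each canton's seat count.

Standard divisor 381186/28 ≈ 13613.786; standard quotas: Gold 4.065, Teal 6.306, Silver 9.101, Green 8.528.
Rounding up gives 5, 7, 10, 9 = 31 seats, so the divisor must be adjusted.
With modified divisor 14400: modified quotas Gold 3.843, Teal 5.961, Silver 8.604, Green 8.063.
Rounding up: Gold 4, Teal 6, Silver 9, Green 9 (total 28).

Gold: 4, Teal: 6, Silver: 9, Green: 9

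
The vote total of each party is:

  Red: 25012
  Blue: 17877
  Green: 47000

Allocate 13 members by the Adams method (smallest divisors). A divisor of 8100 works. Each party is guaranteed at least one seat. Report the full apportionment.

Red: 4, Blue: 3, Green: 6

With modified divisor 8100: modified quotas Red 3.088, Blue 2.207, Green 5.802.
Rounding up: Red 4, Blue 3, Green 6 (total 13).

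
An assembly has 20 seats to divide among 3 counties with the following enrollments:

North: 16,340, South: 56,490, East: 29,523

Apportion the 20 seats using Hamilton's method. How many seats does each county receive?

North 3, South 11, East 6

Standard divisor: 102353 ÷ 20 ≈ 5117.65.
Standard quotas: North 3.1929, South 11.0383, East 5.7689.
Lower quotas: North 3, South 11, East 5 (sum 19, leaving 1 seat).
Remainders in descending order: East 0.7689, North 0.1929, South 0.0383.
The surplus seat goes to East.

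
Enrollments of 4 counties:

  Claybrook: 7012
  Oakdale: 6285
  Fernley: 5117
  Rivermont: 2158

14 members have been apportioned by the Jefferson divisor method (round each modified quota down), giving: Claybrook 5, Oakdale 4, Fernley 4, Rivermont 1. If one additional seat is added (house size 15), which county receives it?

Priority for the next seat is population ÷ (current seats + 1).
Priorities: Claybrook 1168.667, Oakdale 1257.000, Fernley 1023.400, Rivermont 1079.000.
Highest priority: Oakdale.

Oakdale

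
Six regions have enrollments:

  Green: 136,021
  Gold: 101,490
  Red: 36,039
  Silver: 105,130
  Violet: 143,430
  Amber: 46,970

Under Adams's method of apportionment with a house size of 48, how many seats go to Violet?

Standard divisor 569080/48 ≈ 11855.833; standard quotas: Green 11.473, Gold 8.560, Red 3.040, Silver 8.867, Violet 12.098, Amber 3.962.
Rounding up gives 12, 9, 4, 9, 13, 4 = 51 seats, so the divisor must be adjusted.
With modified divisor 12500: modified quotas Green 10.882, Gold 8.119, Red 2.883, Silver 8.410, Violet 11.474, Amber 3.758.
Rounding up: Green 11, Gold 9, Red 3, Silver 9, Violet 12, Amber 4 (total 48).
Violet receives 12.

12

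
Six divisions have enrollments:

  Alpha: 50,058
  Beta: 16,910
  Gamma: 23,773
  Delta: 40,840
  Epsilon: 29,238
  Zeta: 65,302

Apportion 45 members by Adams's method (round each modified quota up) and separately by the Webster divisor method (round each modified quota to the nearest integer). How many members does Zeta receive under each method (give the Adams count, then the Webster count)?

Adams: Alpha 10, Beta 4, Gamma 5, Delta 8, Epsilon 6, Zeta 12.
Webster: Alpha 10, Beta 3, Gamma 5, Delta 8, Epsilon 6, Zeta 13.
Zeta gets 12 under Adams and 13 under Webster.

12 and 13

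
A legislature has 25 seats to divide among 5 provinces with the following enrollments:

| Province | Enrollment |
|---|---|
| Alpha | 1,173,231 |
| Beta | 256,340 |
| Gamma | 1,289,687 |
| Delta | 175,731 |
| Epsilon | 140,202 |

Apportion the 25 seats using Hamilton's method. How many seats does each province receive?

Total 3035191; standard divisor 3035191/25 ≈ 121407.64.
Standard quotas: Alpha 9.6636, Beta 2.1114, Gamma 10.6228, Delta 1.4474, Epsilon 1.1548.
Lower quotas: Alpha 9, Beta 2, Gamma 10, Delta 1, Epsilon 1 (sum 23, leaving 2 seats).
Remainders in descending order: Alpha 0.6636, Gamma 0.6228, Delta 0.4474, Epsilon 0.1548, Beta 0.1114.
The surplus seats go to Alpha, Gamma.

Alpha: 10, Beta: 2, Gamma: 11, Delta: 1, Epsilon: 1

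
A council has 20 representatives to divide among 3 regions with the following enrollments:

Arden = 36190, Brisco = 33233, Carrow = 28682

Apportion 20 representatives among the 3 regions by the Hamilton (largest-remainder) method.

Arden: 7; Brisco: 7; Carrow: 6

Standard divisor: 98105 ÷ 20 ≈ 4905.25.
Standard quotas: Arden 7.3778, Brisco 6.7750, Carrow 5.8472.
Lower quotas: Arden 7, Brisco 6, Carrow 5 (sum 18, leaving 2 seats).
Remainders in descending order: Carrow 0.8472, Brisco 0.7750, Arden 0.3778.
The surplus seats go to Carrow, Brisco.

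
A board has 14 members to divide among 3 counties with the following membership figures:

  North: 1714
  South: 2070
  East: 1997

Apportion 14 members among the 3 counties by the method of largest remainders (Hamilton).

North 4, South 5, East 5

Total 5781; standard divisor 5781/14 ≈ 412.929.
Standard quotas: North 4.151, South 5.013, East 4.836.
Lower quotas: North 4, South 5, East 4 (sum 13, leaving 1 seat).
Remainders in descending order: East 0.836, North 0.151, South 0.013.
Largest remainder: East receives the extra seat.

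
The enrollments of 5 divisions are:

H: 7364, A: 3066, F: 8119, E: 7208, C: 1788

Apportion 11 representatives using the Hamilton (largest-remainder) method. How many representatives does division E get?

3

Total 27545; standard divisor 27545/11 ≈ 2504.091.
Standard quotas: H 2.9408, A 1.2244, F 3.2423, E 2.8785, C 0.7140.
Lower quotas: H 2, A 1, F 3, E 2, C 0 (sum 8, leaving 3 seats).
Remainders in descending order: H 0.9408, E 0.8785, C 0.7140, F 0.2423, A 0.2244.
Largest remainders: H, E, C receive the extra seats.
E receives 3.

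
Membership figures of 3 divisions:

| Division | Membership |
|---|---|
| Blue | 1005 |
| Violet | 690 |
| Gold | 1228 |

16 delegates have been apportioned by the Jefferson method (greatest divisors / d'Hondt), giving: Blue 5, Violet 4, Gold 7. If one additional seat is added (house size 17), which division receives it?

Blue

Priority for the next seat is population ÷ (current seats + 1).
Priorities: Blue 167.500, Violet 138.000, Gold 153.500.
Highest priority: Blue.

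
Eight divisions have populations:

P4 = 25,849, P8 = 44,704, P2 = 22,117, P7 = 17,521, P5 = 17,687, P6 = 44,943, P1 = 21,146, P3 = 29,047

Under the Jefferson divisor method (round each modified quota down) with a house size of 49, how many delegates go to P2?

5

Standard divisor 223014/49 ≈ 4551.306; standard quotas: P4 5.679, P8 9.822, P2 4.859, P7 3.850, P5 3.886, P6 9.875, P1 4.646, P3 6.382.
Rounding down gives 5, 9, 4, 3, 3, 9, 4, 6 = 43 seats, so the divisor must be adjusted.
With modified divisor 4270: modified quotas P4 6.054, P8 10.469, P2 5.180, P7 4.103, P5 4.142, P6 10.525, P1 4.952, P3 6.803.
Rounding down: P4 6, P8 10, P2 5, P7 4, P5 4, P6 10, P1 4, P3 6 (total 49).
P2 receives 5.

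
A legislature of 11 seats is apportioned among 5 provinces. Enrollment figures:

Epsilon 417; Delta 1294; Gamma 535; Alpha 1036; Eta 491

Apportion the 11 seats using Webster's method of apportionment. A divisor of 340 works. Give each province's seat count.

With modified divisor 340: modified quotas Epsilon 1.226, Delta 3.806, Gamma 1.574, Alpha 3.047, Eta 1.444.
Rounding to the nearest integer: Epsilon 1, Delta 4, Gamma 2, Alpha 3, Eta 1 (total 11).

Epsilon=1; Delta=4; Gamma=2; Alpha=3; Eta=1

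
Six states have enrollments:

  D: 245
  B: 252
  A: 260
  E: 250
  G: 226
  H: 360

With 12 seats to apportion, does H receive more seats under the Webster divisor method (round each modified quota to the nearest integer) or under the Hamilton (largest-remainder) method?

Webster: D 2, B 2, A 2, E 2, G 2, H 2.
Hamilton: D 2, B 2, A 2, E 2, G 1, H 3.
H gets 2 under Webster and 3 under Hamilton.

Hamilton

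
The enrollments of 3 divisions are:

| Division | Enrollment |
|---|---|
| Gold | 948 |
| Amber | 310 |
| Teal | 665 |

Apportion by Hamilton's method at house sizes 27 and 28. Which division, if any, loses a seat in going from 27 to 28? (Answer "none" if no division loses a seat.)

At 27 seats: Gold 13, Amber 5, Teal 9.
At 28 seats: Gold 14, Amber 4, Teal 10.
Amber drops from 5 to 4.

Amber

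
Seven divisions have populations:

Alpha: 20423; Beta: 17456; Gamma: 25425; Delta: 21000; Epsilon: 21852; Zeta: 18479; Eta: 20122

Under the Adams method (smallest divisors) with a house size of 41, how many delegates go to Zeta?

5

Standard divisor 144757/41 ≈ 3530.659; standard quotas: Alpha 5.784, Beta 4.944, Gamma 7.201, Delta 5.948, Epsilon 6.189, Zeta 5.234, Eta 5.699.
Rounding up gives 6, 5, 8, 6, 7, 6, 6 = 44 seats, so the divisor must be adjusted.
With modified divisor 3900: modified quotas Alpha 5.237, Beta 4.476, Gamma 6.519, Delta 5.385, Epsilon 5.603, Zeta 4.738, Eta 5.159.
Rounding up: Alpha 6, Beta 5, Gamma 7, Delta 6, Epsilon 6, Zeta 5, Eta 6 (total 41).
Zeta receives 5.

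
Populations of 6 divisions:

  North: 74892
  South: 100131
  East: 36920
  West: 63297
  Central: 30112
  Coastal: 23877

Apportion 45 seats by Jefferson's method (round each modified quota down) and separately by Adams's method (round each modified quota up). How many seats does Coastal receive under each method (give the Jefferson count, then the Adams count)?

3 and 4

Jefferson: North 10, South 14, East 5, West 9, Central 4, Coastal 3.
Adams: North 10, South 13, East 5, West 9, Central 4, Coastal 4.
Coastal gets 3 under Jefferson and 4 under Adams.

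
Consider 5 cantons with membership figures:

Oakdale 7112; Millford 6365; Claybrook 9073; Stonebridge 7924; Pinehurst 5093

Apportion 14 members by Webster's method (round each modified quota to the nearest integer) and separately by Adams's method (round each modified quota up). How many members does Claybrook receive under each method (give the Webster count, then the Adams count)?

Webster: Oakdale 3, Millford 2, Claybrook 4, Stonebridge 3, Pinehurst 2.
Adams: Oakdale 3, Millford 3, Claybrook 3, Stonebridge 3, Pinehurst 2.
Claybrook gets 4 under Webster and 3 under Adams.

4 and 3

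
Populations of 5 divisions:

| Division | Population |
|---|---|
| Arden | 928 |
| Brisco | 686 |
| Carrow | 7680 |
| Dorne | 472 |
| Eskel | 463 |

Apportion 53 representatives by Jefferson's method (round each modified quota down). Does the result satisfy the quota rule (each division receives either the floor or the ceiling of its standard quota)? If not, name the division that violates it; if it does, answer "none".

Carrow

Standard quotas: Arden 4.808, Brisco 3.554, Carrow 39.793, Dorne 2.446, Eskel 2.399.
Jefferson allocation: Arden 5, Brisco 3, Carrow 41, Dorne 2, Eskel 2.
Carrow has quota 39.793 (lower 39, upper 40) but receives 41 — outside the quota interval.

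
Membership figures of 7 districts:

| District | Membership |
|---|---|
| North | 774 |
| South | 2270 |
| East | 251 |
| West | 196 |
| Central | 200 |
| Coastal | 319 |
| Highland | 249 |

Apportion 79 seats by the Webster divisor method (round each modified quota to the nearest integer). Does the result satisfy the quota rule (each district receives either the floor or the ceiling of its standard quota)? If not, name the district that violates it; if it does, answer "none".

Standard quotas: North 14.357, South 42.106, East 4.656, West 3.636, Central 3.710, Coastal 5.917, Highland 4.619.
Webster allocation: North 14, South 41, East 5, West 4, Central 4, Coastal 6, Highland 5.
South has quota 42.106 (lower 42, upper 43) but receives 41 — outside the quota interval.

South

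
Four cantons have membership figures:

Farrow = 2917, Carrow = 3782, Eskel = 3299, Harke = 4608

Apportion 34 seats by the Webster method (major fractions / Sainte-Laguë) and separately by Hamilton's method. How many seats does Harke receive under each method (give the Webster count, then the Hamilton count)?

Webster: Farrow 7, Carrow 9, Eskel 8, Harke 10.
Hamilton: Farrow 7, Carrow 9, Eskel 7, Harke 11.
Harke gets 10 under Webster and 11 under Hamilton.

10 and 11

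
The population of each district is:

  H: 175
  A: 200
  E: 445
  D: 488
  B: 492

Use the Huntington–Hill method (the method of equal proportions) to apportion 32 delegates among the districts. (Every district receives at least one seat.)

H=3, A=4, E=8, D=8, B=9

With divisor 57.6: modified quotas H 3.038, A 3.472, E 7.726, D 8.472, B 8.542.
Geometric-mean thresholds: H √(3·4)=3.464, A √(3·4)=3.464, E √(7·8)=7.483, D √(8·9)=8.485, B √(8·9)=8.485.
Each quota rounded against its threshold gives H 3, A 4, E 8, D 8, B 9 (total 32).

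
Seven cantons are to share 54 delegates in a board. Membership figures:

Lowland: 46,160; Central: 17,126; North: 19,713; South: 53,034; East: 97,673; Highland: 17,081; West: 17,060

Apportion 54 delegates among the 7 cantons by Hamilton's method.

Lowland: 9; Central: 4; North: 4; South: 11; East: 20; Highland: 3; West: 3

The standard divisor is 267847/54 ≈ 4960.13.
Standard quotas: Lowland 9.3062, Central 3.4527, North 3.9743, South 10.6921, East 19.6916, Highland 3.4437, West 3.4394.
Lower quotas: Lowland 9, Central 3, North 3, South 10, East 19, Highland 3, West 3 (sum 50, leaving 4 seats).
Remainders in descending order: North 0.9743, South 0.6921, East 0.6916, Central 0.4527, Highland 0.4437, West 0.4394, Lowland 0.3062.
Largest remainders: North, South, East, Central receive the extra seats.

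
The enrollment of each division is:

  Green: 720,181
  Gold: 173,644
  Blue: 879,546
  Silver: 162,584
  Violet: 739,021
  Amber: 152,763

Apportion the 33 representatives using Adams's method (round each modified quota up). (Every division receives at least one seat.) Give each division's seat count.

Standard divisor 2827739/33 ≈ 85689.061; standard quotas: Green 8.405, Gold 2.026, Blue 10.264, Silver 1.897, Violet 8.624, Amber 1.783.
Rounding up gives 9, 3, 11, 2, 9, 2 = 36 seats, so the divisor must be adjusted.
With modified divisor 91200: modified quotas Green 7.897, Gold 1.904, Blue 9.644, Silver 1.783, Violet 8.103, Amber 1.675.
Rounding up: Green 8, Gold 2, Blue 10, Silver 2, Violet 9, Amber 2 (total 33).

Green=8, Gold=2, Blue=10, Silver=2, Violet=9, Amber=2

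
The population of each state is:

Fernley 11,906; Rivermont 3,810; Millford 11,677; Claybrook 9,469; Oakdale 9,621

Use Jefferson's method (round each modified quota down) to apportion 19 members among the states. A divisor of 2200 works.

Fernley 5, Rivermont 1, Millford 5, Claybrook 4, Oakdale 4

With modified divisor 2200: modified quotas Fernley 5.412, Rivermont 1.732, Millford 5.308, Claybrook 4.304, Oakdale 4.373.
Rounding down: Fernley 5, Rivermont 1, Millford 5, Claybrook 4, Oakdale 4 (total 19).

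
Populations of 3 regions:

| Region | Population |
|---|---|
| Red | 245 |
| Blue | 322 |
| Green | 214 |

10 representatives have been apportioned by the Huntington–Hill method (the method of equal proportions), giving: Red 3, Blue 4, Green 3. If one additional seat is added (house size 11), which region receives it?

Blue

Priority for the next seat is population ÷ (√(s·(s+1))).
Priorities: Red 70.725, Blue 72.001, Green 61.776.
Highest priority: Blue.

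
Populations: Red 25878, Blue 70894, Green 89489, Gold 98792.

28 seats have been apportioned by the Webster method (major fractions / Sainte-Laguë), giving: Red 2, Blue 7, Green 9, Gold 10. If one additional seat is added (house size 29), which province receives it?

Red

Priority for the next seat is population ÷ (current seats + 0.5).
Priorities: Red 10351.200, Blue 9452.533, Green 9419.895, Gold 9408.762.
Highest priority: Red.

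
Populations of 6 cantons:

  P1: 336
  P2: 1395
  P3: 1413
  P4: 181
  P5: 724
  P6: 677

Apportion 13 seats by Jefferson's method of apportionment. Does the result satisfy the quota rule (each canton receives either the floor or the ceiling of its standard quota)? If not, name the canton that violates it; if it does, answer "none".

Standard quotas: P1 0.924, P2 3.837, P3 3.887, P4 0.498, P5 1.992, P6 1.862.
Jefferson allocation: P1 1, P2 4, P3 4, P4 0, P5 2, P6 2.
Every allocation lies between the lower and upper quota.

none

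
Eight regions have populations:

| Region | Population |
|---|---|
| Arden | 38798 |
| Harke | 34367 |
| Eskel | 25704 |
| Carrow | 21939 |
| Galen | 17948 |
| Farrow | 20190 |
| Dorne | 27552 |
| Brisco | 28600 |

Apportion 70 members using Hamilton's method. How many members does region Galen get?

6

The standard divisor is 215098/70 ≈ 3072.829.
Standard quotas: Arden 12.6262, Harke 11.1842, Eskel 8.3649, Carrow 7.1397, Galen 5.8409, Farrow 6.5705, Dorne 8.9663, Brisco 9.3074.
Lower quotas: Arden 12, Harke 11, Eskel 8, Carrow 7, Galen 5, Farrow 6, Dorne 8, Brisco 9 (sum 66, leaving 4 seats).
Remainders in descending order: Dorne 0.9663, Galen 0.8409, Arden 0.6262, Farrow 0.5705, Eskel 0.3649, Brisco 0.3074, Harke 0.1842, Carrow 0.1397.
The surplus seats go to Dorne, Galen, Arden, Farrow.
Galen receives 6.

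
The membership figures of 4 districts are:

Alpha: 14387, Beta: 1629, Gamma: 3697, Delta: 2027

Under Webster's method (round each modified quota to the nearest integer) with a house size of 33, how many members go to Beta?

Standard divisor 21740/33 ≈ 658.788; standard quotas: Alpha 21.839, Beta 2.473, Gamma 5.612, Delta 3.077.
Rounding to the nearest integer gives Alpha 22, Beta 2, Gamma 6, Delta 3 — total 33, matching the house size, so no adjustment is needed.
Beta receives 2.

2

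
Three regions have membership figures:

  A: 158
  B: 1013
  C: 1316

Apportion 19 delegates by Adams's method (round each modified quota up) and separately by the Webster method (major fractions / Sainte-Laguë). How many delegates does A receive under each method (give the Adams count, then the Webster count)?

2 and 1

Adams: A 2, B 7, C 10.
Webster: A 1, B 8, C 10.
A gets 2 under Adams and 1 under Webster.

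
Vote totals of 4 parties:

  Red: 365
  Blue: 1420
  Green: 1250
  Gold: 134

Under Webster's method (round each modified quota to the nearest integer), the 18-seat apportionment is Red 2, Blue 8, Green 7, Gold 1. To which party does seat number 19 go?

Priority for the next seat is population ÷ (current seats + 0.5).
Priorities: Red 146.000, Blue 167.059, Green 166.667, Gold 89.333.
Highest priority: Blue.

Blue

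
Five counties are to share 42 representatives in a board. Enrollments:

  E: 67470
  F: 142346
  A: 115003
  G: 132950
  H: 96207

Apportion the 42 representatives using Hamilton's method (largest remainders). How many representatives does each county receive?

Standard divisor: 553976 ÷ 42 ≈ 13189.905.
Standard quotas: E 5.1153, F 10.7920, A 8.7190, G 10.0797, H 7.2940.
Lower quotas: E 5, F 10, A 8, G 10, H 7 (sum 40, leaving 2 seats).
Remainders in descending order: F 0.7920, A 0.7190, H 0.2940, E 0.1153, G 0.0797.
Largest remainders: F, A receive the extra seats.

E=5, F=11, A=9, G=10, H=7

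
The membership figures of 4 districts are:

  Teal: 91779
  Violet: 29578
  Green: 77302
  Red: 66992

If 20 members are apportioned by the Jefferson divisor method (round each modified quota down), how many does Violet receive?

2

Standard divisor 265651/20 ≈ 13282.55; standard quotas: Teal 6.910, Violet 2.227, Green 5.820, Red 5.044.
Rounding down gives 6, 2, 5, 5 = 18 seats, so the divisor must be adjusted.
With modified divisor 12200: modified quotas Teal 7.523, Violet 2.424, Green 6.336, Red 5.491.
Rounding down: Teal 7, Violet 2, Green 6, Red 5 (total 20).
Violet receives 2.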